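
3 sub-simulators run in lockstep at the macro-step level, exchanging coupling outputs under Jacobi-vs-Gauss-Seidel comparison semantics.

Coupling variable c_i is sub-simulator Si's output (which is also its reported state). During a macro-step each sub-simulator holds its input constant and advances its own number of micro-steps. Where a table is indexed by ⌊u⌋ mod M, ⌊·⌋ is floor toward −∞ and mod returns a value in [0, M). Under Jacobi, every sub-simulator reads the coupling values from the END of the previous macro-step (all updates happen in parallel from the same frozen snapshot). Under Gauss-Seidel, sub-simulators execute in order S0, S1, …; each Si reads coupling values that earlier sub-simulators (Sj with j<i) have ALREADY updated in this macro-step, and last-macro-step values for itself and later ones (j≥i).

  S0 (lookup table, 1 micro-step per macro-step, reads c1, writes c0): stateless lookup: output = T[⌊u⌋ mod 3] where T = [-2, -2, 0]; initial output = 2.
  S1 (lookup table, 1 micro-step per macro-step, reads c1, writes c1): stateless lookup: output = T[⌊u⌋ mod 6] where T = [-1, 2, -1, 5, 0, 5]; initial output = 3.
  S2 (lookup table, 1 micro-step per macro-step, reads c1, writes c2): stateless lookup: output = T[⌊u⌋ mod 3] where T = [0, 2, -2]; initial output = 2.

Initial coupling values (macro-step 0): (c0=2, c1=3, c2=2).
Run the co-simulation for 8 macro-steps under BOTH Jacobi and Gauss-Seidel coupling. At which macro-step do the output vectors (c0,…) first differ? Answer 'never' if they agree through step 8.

first divergence at macro-step: 1

[Jacobi] macro 1: S0 reads c1=3 → after 1×micro: -2; S1 reads c1=3 → after 1×micro: 5; S2 reads c1=3 → after 1×micro: 0 ⇒ (c0=-2, c1=5, c2=0)
[Jacobi] macro 2: S0 reads c1=5 → after 1×micro: 0; S1 reads c1=5 → after 1×micro: 5; S2 reads c1=5 → after 1×micro: -2 ⇒ (c0=0, c1=5, c2=-2)
[Jacobi] macro 3: S0 reads c1=5 → after 1×micro: 0; S1 reads c1=5 → after 1×micro: 5; S2 reads c1=5 → after 1×micro: -2 ⇒ (c0=0, c1=5, c2=-2)
[Jacobi] macro 4: S0 reads c1=5 → after 1×micro: 0; S1 reads c1=5 → after 1×micro: 5; S2 reads c1=5 → after 1×micro: -2 ⇒ (c0=0, c1=5, c2=-2)
[Jacobi] macro 5: S0 reads c1=5 → after 1×micro: 0; S1 reads c1=5 → after 1×micro: 5; S2 reads c1=5 → after 1×micro: -2 ⇒ (c0=0, c1=5, c2=-2)
[Jacobi] macro 6: S0 reads c1=5 → after 1×micro: 0; S1 reads c1=5 → after 1×micro: 5; S2 reads c1=5 → after 1×micro: -2 ⇒ (c0=0, c1=5, c2=-2)
[Jacobi] macro 7: S0 reads c1=5 → after 1×micro: 0; S1 reads c1=5 → after 1×micro: 5; S2 reads c1=5 → after 1×micro: -2 ⇒ (c0=0, c1=5, c2=-2)
[Jacobi] macro 8: S0 reads c1=5 → after 1×micro: 0; S1 reads c1=5 → after 1×micro: 5; S2 reads c1=5 → after 1×micro: -2 ⇒ (c0=0, c1=5, c2=-2)
[Gauss-Seidel] macro 1: S0 reads c1=3 → after 1×micro: -2; S1 reads c1=3 → after 1×micro: 5; S2 reads c1=5 → after 1×micro: -2 ⇒ (c0=-2, c1=5, c2=-2)
[Gauss-Seidel] macro 2: S0 reads c1=5 → after 1×micro: 0; S1 reads c1=5 → after 1×micro: 5; S2 reads c1=5 → after 1×micro: -2 ⇒ (c0=0, c1=5, c2=-2)
[Gauss-Seidel] macro 3: S0 reads c1=5 → after 1×micro: 0; S1 reads c1=5 → after 1×micro: 5; S2 reads c1=5 → after 1×micro: -2 ⇒ (c0=0, c1=5, c2=-2)
[Gauss-Seidel] macro 4: S0 reads c1=5 → after 1×micro: 0; S1 reads c1=5 → after 1×micro: 5; S2 reads c1=5 → after 1×micro: -2 ⇒ (c0=0, c1=5, c2=-2)
[Gauss-Seidel] macro 5: S0 reads c1=5 → after 1×micro: 0; S1 reads c1=5 → after 1×micro: 5; S2 reads c1=5 → after 1×micro: -2 ⇒ (c0=0, c1=5, c2=-2)
[Gauss-Seidel] macro 6: S0 reads c1=5 → after 1×micro: 0; S1 reads c1=5 → after 1×micro: 5; S2 reads c1=5 → after 1×micro: -2 ⇒ (c0=0, c1=5, c2=-2)
[Gauss-Seidel] macro 7: S0 reads c1=5 → after 1×micro: 0; S1 reads c1=5 → after 1×micro: 5; S2 reads c1=5 → after 1×micro: -2 ⇒ (c0=0, c1=5, c2=-2)
[Gauss-Seidel] macro 8: S0 reads c1=5 → after 1×micro: 0; S1 reads c1=5 → after 1×micro: 5; S2 reads c1=5 → after 1×micro: -2 ⇒ (c0=0, c1=5, c2=-2)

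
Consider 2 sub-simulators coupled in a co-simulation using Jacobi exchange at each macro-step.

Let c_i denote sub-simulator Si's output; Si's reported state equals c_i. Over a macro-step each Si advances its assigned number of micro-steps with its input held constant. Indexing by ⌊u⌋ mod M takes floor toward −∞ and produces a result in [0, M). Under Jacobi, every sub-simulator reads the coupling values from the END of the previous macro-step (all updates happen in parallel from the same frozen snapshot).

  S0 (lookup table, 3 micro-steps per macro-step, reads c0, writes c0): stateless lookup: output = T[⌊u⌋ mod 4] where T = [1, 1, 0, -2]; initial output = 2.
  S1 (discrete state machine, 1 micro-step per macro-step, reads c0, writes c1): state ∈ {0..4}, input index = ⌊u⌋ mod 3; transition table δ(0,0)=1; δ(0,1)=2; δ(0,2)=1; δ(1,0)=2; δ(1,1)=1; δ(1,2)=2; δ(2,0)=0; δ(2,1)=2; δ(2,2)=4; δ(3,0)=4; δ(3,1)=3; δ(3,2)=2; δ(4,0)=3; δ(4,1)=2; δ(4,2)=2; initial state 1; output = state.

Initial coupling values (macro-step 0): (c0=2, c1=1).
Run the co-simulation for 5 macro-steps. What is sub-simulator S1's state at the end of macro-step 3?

macro 1: S0 reads c0=2 → after 3×micro: 0; S1 reads c0=2 → after 1×micro: 2 ⇒ (c0=0, c1=2)
macro 2: S0 reads c0=0 → after 3×micro: 1; S1 reads c0=0 → after 1×micro: 0 ⇒ (c0=1, c1=0)
macro 3: S0 reads c0=1 → after 3×micro: 1; S1 reads c0=1 → after 1×micro: 2 ⇒ (c0=1, c1=2)
macro 4: S0 reads c0=1 → after 3×micro: 1; S1 reads c0=1 → after 1×micro: 2 ⇒ (c0=1, c1=2)
macro 5: S0 reads c0=1 → after 3×micro: 1; S1 reads c0=1 → after 1×micro: 2 ⇒ (c0=1, c1=2)

S1 state at macro-step 3 = 2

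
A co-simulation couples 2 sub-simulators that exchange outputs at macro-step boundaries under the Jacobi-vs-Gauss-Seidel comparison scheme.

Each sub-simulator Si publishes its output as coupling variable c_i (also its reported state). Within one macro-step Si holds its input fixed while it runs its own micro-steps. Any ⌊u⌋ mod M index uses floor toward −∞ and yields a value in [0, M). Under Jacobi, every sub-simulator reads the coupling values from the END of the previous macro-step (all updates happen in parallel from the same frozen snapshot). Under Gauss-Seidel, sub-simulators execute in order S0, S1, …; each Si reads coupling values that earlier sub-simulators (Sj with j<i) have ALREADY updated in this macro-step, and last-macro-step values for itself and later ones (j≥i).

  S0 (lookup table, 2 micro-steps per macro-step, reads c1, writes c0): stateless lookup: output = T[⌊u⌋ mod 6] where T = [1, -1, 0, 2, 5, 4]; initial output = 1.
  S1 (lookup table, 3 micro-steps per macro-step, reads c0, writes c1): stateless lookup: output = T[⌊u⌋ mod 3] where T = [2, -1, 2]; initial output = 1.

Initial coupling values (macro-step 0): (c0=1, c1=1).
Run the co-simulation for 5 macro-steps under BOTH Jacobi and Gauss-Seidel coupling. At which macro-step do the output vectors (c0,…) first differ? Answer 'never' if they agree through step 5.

first divergence at macro-step: 1

[Jacobi] macro 1: S0 reads c1=1 → after 2×micro: -1; S1 reads c0=1 → after 3×micro: -1 ⇒ (c0=-1, c1=-1)
[Jacobi] macro 2: S0 reads c1=-1 → after 2×micro: 4; S1 reads c0=-1 → after 3×micro: 2 ⇒ (c0=4, c1=2)
[Jacobi] macro 3: S0 reads c1=2 → after 2×micro: 0; S1 reads c0=4 → after 3×micro: -1 ⇒ (c0=0, c1=-1)
[Jacobi] macro 4: S0 reads c1=-1 → after 2×micro: 4; S1 reads c0=0 → after 3×micro: 2 ⇒ (c0=4, c1=2)
[Jacobi] macro 5: S0 reads c1=2 → after 2×micro: 0; S1 reads c0=4 → after 3×micro: -1 ⇒ (c0=0, c1=-1)
[Gauss-Seidel] macro 1: S0 reads c1=1 → after 2×micro: -1; S1 reads c0=-1 → after 3×micro: 2 ⇒ (c0=-1, c1=2)
[Gauss-Seidel] macro 2: S0 reads c1=2 → after 2×micro: 0; S1 reads c0=0 → after 3×micro: 2 ⇒ (c0=0, c1=2)
[Gauss-Seidel] macro 3: S0 reads c1=2 → after 2×micro: 0; S1 reads c0=0 → after 3×micro: 2 ⇒ (c0=0, c1=2)
[Gauss-Seidel] macro 4: S0 reads c1=2 → after 2×micro: 0; S1 reads c0=0 → after 3×micro: 2 ⇒ (c0=0, c1=2)
[Gauss-Seidel] macro 5: S0 reads c1=2 → after 2×micro: 0; S1 reads c0=0 → after 3×micro: 2 ⇒ (c0=0, c1=2)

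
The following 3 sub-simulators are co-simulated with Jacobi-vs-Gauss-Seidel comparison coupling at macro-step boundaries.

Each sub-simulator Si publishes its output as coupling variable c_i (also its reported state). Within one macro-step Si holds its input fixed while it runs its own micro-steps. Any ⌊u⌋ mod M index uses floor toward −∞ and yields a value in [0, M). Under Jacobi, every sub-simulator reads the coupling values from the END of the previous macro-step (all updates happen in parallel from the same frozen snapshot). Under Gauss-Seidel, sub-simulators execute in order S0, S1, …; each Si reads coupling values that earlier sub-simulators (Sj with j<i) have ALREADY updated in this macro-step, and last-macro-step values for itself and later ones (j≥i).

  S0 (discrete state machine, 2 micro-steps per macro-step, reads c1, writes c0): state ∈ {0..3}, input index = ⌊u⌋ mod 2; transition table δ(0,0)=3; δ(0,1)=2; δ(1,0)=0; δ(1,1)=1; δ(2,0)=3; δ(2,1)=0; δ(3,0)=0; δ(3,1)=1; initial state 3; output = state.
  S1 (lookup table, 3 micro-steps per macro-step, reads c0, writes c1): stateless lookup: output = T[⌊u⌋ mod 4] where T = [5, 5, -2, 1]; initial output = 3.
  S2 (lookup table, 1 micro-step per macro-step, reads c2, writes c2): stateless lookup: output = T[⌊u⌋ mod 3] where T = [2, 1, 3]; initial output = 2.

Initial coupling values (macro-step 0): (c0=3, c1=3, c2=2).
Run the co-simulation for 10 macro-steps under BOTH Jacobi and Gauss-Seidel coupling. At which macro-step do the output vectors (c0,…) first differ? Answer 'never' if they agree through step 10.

[Jacobi] macro 1: S0 reads c1=3 → after 2×micro: 1; S1 reads c0=3 → after 3×micro: 1; S2 reads c2=2 → after 1×micro: 3 ⇒ (c0=1, c1=1, c2=3)
[Jacobi] macro 2: S0 reads c1=1 → after 2×micro: 1; S1 reads c0=1 → after 3×micro: 5; S2 reads c2=3 → after 1×micro: 2 ⇒ (c0=1, c1=5, c2=2)
[Jacobi] macro 3: S0 reads c1=5 → after 2×micro: 1; S1 reads c0=1 → after 3×micro: 5; S2 reads c2=2 → after 1×micro: 3 ⇒ (c0=1, c1=5, c2=3)
[Jacobi] macro 4: S0 reads c1=5 → after 2×micro: 1; S1 reads c0=1 → after 3×micro: 5; S2 reads c2=3 → after 1×micro: 2 ⇒ (c0=1, c1=5, c2=2)
[Jacobi] macro 5: S0 reads c1=5 → after 2×micro: 1; S1 reads c0=1 → after 3×micro: 5; S2 reads c2=2 → after 1×micro: 3 ⇒ (c0=1, c1=5, c2=3)
[Jacobi] macro 6: S0 reads c1=5 → after 2×micro: 1; S1 reads c0=1 → after 3×micro: 5; S2 reads c2=3 → after 1×micro: 2 ⇒ (c0=1, c1=5, c2=2)
[Jacobi] macro 7: S0 reads c1=5 → after 2×micro: 1; S1 reads c0=1 → after 3×micro: 5; S2 reads c2=2 → after 1×micro: 3 ⇒ (c0=1, c1=5, c2=3)
[Jacobi] macro 8: S0 reads c1=5 → after 2×micro: 1; S1 reads c0=1 → after 3×micro: 5; S2 reads c2=3 → after 1×micro: 2 ⇒ (c0=1, c1=5, c2=2)
[Jacobi] macro 9: S0 reads c1=5 → after 2×micro: 1; S1 reads c0=1 → after 3×micro: 5; S2 reads c2=2 → after 1×micro: 3 ⇒ (c0=1, c1=5, c2=3)
[Jacobi] macro 10: S0 reads c1=5 → after 2×micro: 1; S1 reads c0=1 → after 3×micro: 5; S2 reads c2=3 → after 1×micro: 2 ⇒ (c0=1, c1=5, c2=2)
[Gauss-Seidel] macro 1: S0 reads c1=3 → after 2×micro: 1; S1 reads c0=1 → after 3×micro: 5; S2 reads c2=2 → after 1×micro: 3 ⇒ (c0=1, c1=5, c2=3)
[Gauss-Seidel] macro 2: S0 reads c1=5 → after 2×micro: 1; S1 reads c0=1 → after 3×micro: 5; S2 reads c2=3 → after 1×micro: 2 ⇒ (c0=1, c1=5, c2=2)
[Gauss-Seidel] macro 3: S0 reads c1=5 → after 2×micro: 1; S1 reads c0=1 → after 3×micro: 5; S2 reads c2=2 → after 1×micro: 3 ⇒ (c0=1, c1=5, c2=3)
[Gauss-Seidel] macro 4: S0 reads c1=5 → after 2×micro: 1; S1 reads c0=1 → after 3×micro: 5; S2 reads c2=3 → after 1×micro: 2 ⇒ (c0=1, c1=5, c2=2)
[Gauss-Seidel] macro 5: S0 reads c1=5 → after 2×micro: 1; S1 reads c0=1 → after 3×micro: 5; S2 reads c2=2 → after 1×micro: 3 ⇒ (c0=1, c1=5, c2=3)
[Gauss-Seidel] macro 6: S0 reads c1=5 → after 2×micro: 1; S1 reads c0=1 → after 3×micro: 5; S2 reads c2=3 → after 1×micro: 2 ⇒ (c0=1, c1=5, c2=2)
[Gauss-Seidel] macro 7: S0 reads c1=5 → after 2×micro: 1; S1 reads c0=1 → after 3×micro: 5; S2 reads c2=2 → after 1×micro: 3 ⇒ (c0=1, c1=5, c2=3)
[Gauss-Seidel] macro 8: S0 reads c1=5 → after 2×micro: 1; S1 reads c0=1 → after 3×micro: 5; S2 reads c2=3 → after 1×micro: 2 ⇒ (c0=1, c1=5, c2=2)
[Gauss-Seidel] macro 9: S0 reads c1=5 → after 2×micro: 1; S1 reads c0=1 → after 3×micro: 5; S2 reads c2=2 → after 1×micro: 3 ⇒ (c0=1, c1=5, c2=3)
[Gauss-Seidel] macro 10: S0 reads c1=5 → after 2×micro: 1; S1 reads c0=1 → after 3×micro: 5; S2 reads c2=3 → after 1×micro: 2 ⇒ (c0=1, c1=5, c2=2)

first divergence at macro-step: 1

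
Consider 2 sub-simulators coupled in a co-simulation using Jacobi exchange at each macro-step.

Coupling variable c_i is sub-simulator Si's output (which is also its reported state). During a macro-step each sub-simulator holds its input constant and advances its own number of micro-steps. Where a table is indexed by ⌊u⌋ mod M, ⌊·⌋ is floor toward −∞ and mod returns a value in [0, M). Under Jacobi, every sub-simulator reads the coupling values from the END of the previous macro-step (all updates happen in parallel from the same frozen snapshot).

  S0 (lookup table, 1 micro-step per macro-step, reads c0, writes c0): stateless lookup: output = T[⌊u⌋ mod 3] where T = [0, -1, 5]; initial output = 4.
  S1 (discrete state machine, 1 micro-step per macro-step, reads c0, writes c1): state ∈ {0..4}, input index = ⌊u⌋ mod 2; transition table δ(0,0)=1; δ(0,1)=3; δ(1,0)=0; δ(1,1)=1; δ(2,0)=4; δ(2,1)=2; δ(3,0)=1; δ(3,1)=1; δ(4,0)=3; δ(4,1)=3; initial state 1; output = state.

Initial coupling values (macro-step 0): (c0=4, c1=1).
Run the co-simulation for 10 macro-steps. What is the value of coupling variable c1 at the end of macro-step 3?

c1 at macro-step 3 = 1

macro 1: S0 reads c0=4 → after 1×micro: -1; S1 reads c0=4 → after 1×micro: 0 ⇒ (c0=-1, c1=0)
macro 2: S0 reads c0=-1 → after 1×micro: 5; S1 reads c0=-1 → after 1×micro: 3 ⇒ (c0=5, c1=3)
macro 3: S0 reads c0=5 → after 1×micro: 5; S1 reads c0=5 → after 1×micro: 1 ⇒ (c0=5, c1=1)
macro 4: S0 reads c0=5 → after 1×micro: 5; S1 reads c0=5 → after 1×micro: 1 ⇒ (c0=5, c1=1)
macro 5: S0 reads c0=5 → after 1×micro: 5; S1 reads c0=5 → after 1×micro: 1 ⇒ (c0=5, c1=1)
macro 6: S0 reads c0=5 → after 1×micro: 5; S1 reads c0=5 → after 1×micro: 1 ⇒ (c0=5, c1=1)
macro 7: S0 reads c0=5 → after 1×micro: 5; S1 reads c0=5 → after 1×micro: 1 ⇒ (c0=5, c1=1)
macro 8: S0 reads c0=5 → after 1×micro: 5; S1 reads c0=5 → after 1×micro: 1 ⇒ (c0=5, c1=1)
macro 9: S0 reads c0=5 → after 1×micro: 5; S1 reads c0=5 → after 1×micro: 1 ⇒ (c0=5, c1=1)
macro 10: S0 reads c0=5 → after 1×micro: 5; S1 reads c0=5 → after 1×micro: 1 ⇒ (c0=5, c1=1)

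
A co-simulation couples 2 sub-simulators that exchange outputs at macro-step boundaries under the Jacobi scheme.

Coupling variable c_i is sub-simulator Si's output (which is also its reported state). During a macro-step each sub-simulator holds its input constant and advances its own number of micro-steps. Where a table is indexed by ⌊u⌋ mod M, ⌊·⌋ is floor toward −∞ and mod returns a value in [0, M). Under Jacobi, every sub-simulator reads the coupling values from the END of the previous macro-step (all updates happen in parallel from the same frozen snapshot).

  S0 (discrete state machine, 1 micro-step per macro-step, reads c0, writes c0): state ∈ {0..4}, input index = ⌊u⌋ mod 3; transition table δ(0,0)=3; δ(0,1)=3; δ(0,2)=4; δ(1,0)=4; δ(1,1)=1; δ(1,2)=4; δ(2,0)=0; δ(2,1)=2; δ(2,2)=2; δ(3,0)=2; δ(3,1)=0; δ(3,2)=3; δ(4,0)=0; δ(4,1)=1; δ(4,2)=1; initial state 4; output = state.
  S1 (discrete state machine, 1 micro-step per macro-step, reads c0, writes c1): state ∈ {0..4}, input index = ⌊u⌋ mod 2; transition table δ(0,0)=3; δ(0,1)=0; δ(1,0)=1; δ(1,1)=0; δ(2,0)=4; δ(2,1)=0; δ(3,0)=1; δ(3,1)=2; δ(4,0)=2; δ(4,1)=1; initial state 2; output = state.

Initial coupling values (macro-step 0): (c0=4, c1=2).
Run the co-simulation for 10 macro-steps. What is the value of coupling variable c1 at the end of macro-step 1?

macro 1: S0 reads c0=4 → after 1×micro: 1; S1 reads c0=4 → after 1×micro: 4 ⇒ (c0=1, c1=4)
macro 2: S0 reads c0=1 → after 1×micro: 1; S1 reads c0=1 → after 1×micro: 1 ⇒ (c0=1, c1=1)
macro 3: S0 reads c0=1 → after 1×micro: 1; S1 reads c0=1 → after 1×micro: 0 ⇒ (c0=1, c1=0)
macro 4: S0 reads c0=1 → after 1×micro: 1; S1 reads c0=1 → after 1×micro: 0 ⇒ (c0=1, c1=0)
macro 5: S0 reads c0=1 → after 1×micro: 1; S1 reads c0=1 → after 1×micro: 0 ⇒ (c0=1, c1=0)
macro 6: S0 reads c0=1 → after 1×micro: 1; S1 reads c0=1 → after 1×micro: 0 ⇒ (c0=1, c1=0)
macro 7: S0 reads c0=1 → after 1×micro: 1; S1 reads c0=1 → after 1×micro: 0 ⇒ (c0=1, c1=0)
macro 8: S0 reads c0=1 → after 1×micro: 1; S1 reads c0=1 → after 1×micro: 0 ⇒ (c0=1, c1=0)
macro 9: S0 reads c0=1 → after 1×micro: 1; S1 reads c0=1 → after 1×micro: 0 ⇒ (c0=1, c1=0)
macro 10: S0 reads c0=1 → after 1×micro: 1; S1 reads c0=1 → after 1×micro: 0 ⇒ (c0=1, c1=0)

c1 at macro-step 1 = 4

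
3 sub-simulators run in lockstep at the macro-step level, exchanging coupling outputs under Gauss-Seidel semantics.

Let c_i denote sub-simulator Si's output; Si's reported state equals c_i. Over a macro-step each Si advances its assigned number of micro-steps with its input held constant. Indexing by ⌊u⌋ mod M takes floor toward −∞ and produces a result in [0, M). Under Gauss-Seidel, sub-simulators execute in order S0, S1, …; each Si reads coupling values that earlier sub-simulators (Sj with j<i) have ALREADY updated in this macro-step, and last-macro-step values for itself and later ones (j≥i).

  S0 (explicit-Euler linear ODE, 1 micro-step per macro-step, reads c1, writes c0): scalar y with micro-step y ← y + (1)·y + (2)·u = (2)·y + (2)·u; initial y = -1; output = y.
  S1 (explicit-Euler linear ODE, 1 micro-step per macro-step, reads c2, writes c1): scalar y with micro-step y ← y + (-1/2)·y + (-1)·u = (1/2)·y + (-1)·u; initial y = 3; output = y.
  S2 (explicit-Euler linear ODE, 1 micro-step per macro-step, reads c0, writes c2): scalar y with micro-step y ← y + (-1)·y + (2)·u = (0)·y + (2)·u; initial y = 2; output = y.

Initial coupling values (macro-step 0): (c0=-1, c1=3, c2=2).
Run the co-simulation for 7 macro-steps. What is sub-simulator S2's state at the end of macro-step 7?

macro 1: S0 reads c1=3 → after 1×micro: 4; S1 reads c2=2 → after 1×micro: -1/2; S2 reads c0=4 → after 1×micro: 8 ⇒ (c0=4, c1=-1/2, c2=8)
macro 2: S0 reads c1=-1/2 → after 1×micro: 7; S1 reads c2=8 → after 1×micro: -33/4; S2 reads c0=7 → after 1×micro: 14 ⇒ (c0=7, c1=-33/4, c2=14)
macro 3: S0 reads c1=-33/4 → after 1×micro: -5/2; S1 reads c2=14 → after 1×micro: -145/8; S2 reads c0=-5/2 → after 1×micro: -5 ⇒ (c0=-5/2, c1=-145/8, c2=-5)
macro 4: S0 reads c1=-145/8 → after 1×micro: -165/4; S1 reads c2=-5 → after 1×micro: -65/16; S2 reads c0=-165/4 → after 1×micro: -165/2 ⇒ (c0=-165/4, c1=-65/16, c2=-165/2)
macro 5: S0 reads c1=-65/16 → after 1×micro: -725/8; S1 reads c2=-165/2 → after 1×micro: 2575/32; S2 reads c0=-725/8 → after 1×micro: -725/4 ⇒ (c0=-725/8, c1=2575/32, c2=-725/4)
macro 6: S0 reads c1=2575/32 → after 1×micro: -325/16; S1 reads c2=-725/4 → after 1×micro: 14175/64; S2 reads c0=-325/16 → after 1×micro: -325/8 ⇒ (c0=-325/16, c1=14175/64, c2=-325/8)
macro 7: S0 reads c1=14175/64 → after 1×micro: 12875/32; S1 reads c2=-325/8 → after 1×micro: 19375/128; S2 reads c0=12875/32 → after 1×micro: 12875/16 ⇒ (c0=12875/32, c1=19375/128, c2=12875/16)

S2 state at macro-step 7 = 12875/16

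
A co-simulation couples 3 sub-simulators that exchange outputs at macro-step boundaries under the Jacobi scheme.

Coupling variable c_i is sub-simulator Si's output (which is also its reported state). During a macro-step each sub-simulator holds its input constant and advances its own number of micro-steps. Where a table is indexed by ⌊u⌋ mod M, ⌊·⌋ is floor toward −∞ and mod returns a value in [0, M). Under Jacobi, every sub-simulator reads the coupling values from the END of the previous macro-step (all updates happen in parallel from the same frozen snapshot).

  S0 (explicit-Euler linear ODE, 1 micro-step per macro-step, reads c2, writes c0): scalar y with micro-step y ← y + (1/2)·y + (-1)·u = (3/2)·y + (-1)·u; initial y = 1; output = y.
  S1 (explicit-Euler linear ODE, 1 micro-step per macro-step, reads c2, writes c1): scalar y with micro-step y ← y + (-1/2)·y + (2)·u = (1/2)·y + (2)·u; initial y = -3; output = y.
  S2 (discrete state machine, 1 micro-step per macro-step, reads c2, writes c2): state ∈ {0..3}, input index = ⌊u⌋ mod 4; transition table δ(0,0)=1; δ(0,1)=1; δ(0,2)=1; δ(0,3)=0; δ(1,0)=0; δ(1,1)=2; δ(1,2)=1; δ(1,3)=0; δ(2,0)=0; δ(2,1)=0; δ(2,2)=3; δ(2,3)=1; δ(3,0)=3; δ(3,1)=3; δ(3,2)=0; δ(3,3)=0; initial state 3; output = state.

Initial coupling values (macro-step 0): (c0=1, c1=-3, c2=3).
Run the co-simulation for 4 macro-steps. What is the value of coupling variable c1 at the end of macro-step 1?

macro 1: S0 reads c2=3 → after 1×micro: -3/2; S1 reads c2=3 → after 1×micro: 9/2; S2 reads c2=3 → after 1×micro: 0 ⇒ (c0=-3/2, c1=9/2, c2=0)
macro 2: S0 reads c2=0 → after 1×micro: -9/4; S1 reads c2=0 → after 1×micro: 9/4; S2 reads c2=0 → after 1×micro: 1 ⇒ (c0=-9/4, c1=9/4, c2=1)
macro 3: S0 reads c2=1 → after 1×micro: -35/8; S1 reads c2=1 → after 1×micro: 25/8; S2 reads c2=1 → after 1×micro: 2 ⇒ (c0=-35/8, c1=25/8, c2=2)
macro 4: S0 reads c2=2 → after 1×micro: -137/16; S1 reads c2=2 → after 1×micro: 89/16; S2 reads c2=2 → after 1×micro: 3 ⇒ (c0=-137/16, c1=89/16, c2=3)

c1 at macro-step 1 = 9/2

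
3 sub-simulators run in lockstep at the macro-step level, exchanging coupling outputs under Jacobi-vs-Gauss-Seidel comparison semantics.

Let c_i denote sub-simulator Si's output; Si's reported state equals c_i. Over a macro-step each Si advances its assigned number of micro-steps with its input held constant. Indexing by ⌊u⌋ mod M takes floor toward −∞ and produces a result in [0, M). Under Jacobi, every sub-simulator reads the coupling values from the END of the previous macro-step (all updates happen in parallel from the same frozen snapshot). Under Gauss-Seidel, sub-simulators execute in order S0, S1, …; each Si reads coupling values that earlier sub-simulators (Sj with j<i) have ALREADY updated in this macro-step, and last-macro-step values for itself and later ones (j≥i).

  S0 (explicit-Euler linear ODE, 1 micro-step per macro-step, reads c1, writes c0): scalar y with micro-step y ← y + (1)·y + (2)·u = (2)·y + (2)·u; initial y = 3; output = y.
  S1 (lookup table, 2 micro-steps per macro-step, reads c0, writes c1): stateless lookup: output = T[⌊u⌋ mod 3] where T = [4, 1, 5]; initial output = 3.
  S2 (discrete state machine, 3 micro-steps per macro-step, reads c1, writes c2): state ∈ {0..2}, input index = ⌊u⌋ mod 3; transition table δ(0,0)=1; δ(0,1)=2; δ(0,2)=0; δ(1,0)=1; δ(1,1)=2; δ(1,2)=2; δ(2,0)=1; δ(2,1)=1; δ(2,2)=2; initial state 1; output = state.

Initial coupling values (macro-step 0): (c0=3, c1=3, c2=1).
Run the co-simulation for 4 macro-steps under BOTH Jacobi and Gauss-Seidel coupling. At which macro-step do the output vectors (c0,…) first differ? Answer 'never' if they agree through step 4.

first divergence at macro-step: 1

[Jacobi] macro 1: S0 reads c1=3 → after 1×micro: 12; S1 reads c0=3 → after 2×micro: 4; S2 reads c1=3 → after 3×micro: 1 ⇒ (c0=12, c1=4, c2=1)
[Jacobi] macro 2: S0 reads c1=4 → after 1×micro: 32; S1 reads c0=12 → after 2×micro: 4; S2 reads c1=4 → after 3×micro: 2 ⇒ (c0=32, c1=4, c2=2)
[Jacobi] macro 3: S0 reads c1=4 → after 1×micro: 72; S1 reads c0=32 → after 2×micro: 5; S2 reads c1=4 → after 3×micro: 1 ⇒ (c0=72, c1=5, c2=1)
[Jacobi] macro 4: S0 reads c1=5 → after 1×micro: 154; S1 reads c0=72 → after 2×micro: 4; S2 reads c1=5 → after 3×micro: 2 ⇒ (c0=154, c1=4, c2=2)
[Gauss-Seidel] macro 1: S0 reads c1=3 → after 1×micro: 12; S1 reads c0=12 → after 2×micro: 4; S2 reads c1=4 → after 3×micro: 2 ⇒ (c0=12, c1=4, c2=2)
[Gauss-Seidel] macro 2: S0 reads c1=4 → after 1×micro: 32; S1 reads c0=32 → after 2×micro: 5; S2 reads c1=5 → after 3×micro: 2 ⇒ (c0=32, c1=5, c2=2)
[Gauss-Seidel] macro 3: S0 reads c1=5 → after 1×micro: 74; S1 reads c0=74 → after 2×micro: 5; S2 reads c1=5 → after 3×micro: 2 ⇒ (c0=74, c1=5, c2=2)
[Gauss-Seidel] macro 4: S0 reads c1=5 → after 1×micro: 158; S1 reads c0=158 → after 2×micro: 5; S2 reads c1=5 → after 3×micro: 2 ⇒ (c0=158, c1=5, c2=2)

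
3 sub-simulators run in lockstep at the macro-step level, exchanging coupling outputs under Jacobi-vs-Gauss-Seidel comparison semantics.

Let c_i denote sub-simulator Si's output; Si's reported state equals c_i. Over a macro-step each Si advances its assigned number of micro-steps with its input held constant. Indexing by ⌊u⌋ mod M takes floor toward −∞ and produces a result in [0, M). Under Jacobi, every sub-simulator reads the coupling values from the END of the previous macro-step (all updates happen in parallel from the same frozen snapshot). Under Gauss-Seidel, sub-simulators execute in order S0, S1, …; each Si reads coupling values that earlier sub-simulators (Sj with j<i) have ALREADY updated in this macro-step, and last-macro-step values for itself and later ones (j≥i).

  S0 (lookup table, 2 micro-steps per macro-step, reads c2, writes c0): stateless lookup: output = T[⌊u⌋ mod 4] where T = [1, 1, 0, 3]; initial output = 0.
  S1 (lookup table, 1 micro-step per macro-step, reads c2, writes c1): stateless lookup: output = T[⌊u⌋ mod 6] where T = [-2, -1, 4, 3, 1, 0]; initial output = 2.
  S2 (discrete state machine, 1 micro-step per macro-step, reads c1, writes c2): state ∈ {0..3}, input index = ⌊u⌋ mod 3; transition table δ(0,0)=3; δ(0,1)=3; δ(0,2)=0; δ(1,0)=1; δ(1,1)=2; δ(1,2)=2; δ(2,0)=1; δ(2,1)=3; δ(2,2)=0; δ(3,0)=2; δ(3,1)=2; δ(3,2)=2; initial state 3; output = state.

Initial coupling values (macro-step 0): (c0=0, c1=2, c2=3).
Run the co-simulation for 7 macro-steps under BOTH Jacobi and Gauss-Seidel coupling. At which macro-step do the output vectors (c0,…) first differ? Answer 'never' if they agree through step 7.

first divergence at macro-step: 2

[Jacobi] macro 1: S0 reads c2=3 → after 2×micro: 3; S1 reads c2=3 → after 1×micro: 3; S2 reads c1=2 → after 1×micro: 2 ⇒ (c0=3, c1=3, c2=2)
[Jacobi] macro 2: S0 reads c2=2 → after 2×micro: 0; S1 reads c2=2 → after 1×micro: 4; S2 reads c1=3 → after 1×micro: 1 ⇒ (c0=0, c1=4, c2=1)
[Jacobi] macro 3: S0 reads c2=1 → after 2×micro: 1; S1 reads c2=1 → after 1×micro: -1; S2 reads c1=4 → after 1×micro: 2 ⇒ (c0=1, c1=-1, c2=2)
[Jacobi] macro 4: S0 reads c2=2 → after 2×micro: 0; S1 reads c2=2 → after 1×micro: 4; S2 reads c1=-1 → after 1×micro: 0 ⇒ (c0=0, c1=4, c2=0)
[Jacobi] macro 5: S0 reads c2=0 → after 2×micro: 1; S1 reads c2=0 → after 1×micro: -2; S2 reads c1=4 → after 1×micro: 3 ⇒ (c0=1, c1=-2, c2=3)
[Jacobi] macro 6: S0 reads c2=3 → after 2×micro: 3; S1 reads c2=3 → after 1×micro: 3; S2 reads c1=-2 → after 1×micro: 2 ⇒ (c0=3, c1=3, c2=2)
[Jacobi] macro 7: S0 reads c2=2 → after 2×micro: 0; S1 reads c2=2 → after 1×micro: 4; S2 reads c1=3 → after 1×micro: 1 ⇒ (c0=0, c1=4, c2=1)
[Gauss-Seidel] macro 1: S0 reads c2=3 → after 2×micro: 3; S1 reads c2=3 → after 1×micro: 3; S2 reads c1=3 → after 1×micro: 2 ⇒ (c0=3, c1=3, c2=2)
[Gauss-Seidel] macro 2: S0 reads c2=2 → after 2×micro: 0; S1 reads c2=2 → after 1×micro: 4; S2 reads c1=4 → after 1×micro: 3 ⇒ (c0=0, c1=4, c2=3)
[Gauss-Seidel] macro 3: S0 reads c2=3 → after 2×micro: 3; S1 reads c2=3 → after 1×micro: 3; S2 reads c1=3 → after 1×micro: 2 ⇒ (c0=3, c1=3, c2=2)
[Gauss-Seidel] macro 4: S0 reads c2=2 → after 2×micro: 0; S1 reads c2=2 → after 1×micro: 4; S2 reads c1=4 → after 1×micro: 3 ⇒ (c0=0, c1=4, c2=3)
[Gauss-Seidel] macro 5: S0 reads c2=3 → after 2×micro: 3; S1 reads c2=3 → after 1×micro: 3; S2 reads c1=3 → after 1×micro: 2 ⇒ (c0=3, c1=3, c2=2)
[Gauss-Seidel] macro 6: S0 reads c2=2 → after 2×micro: 0; S1 reads c2=2 → after 1×micro: 4; S2 reads c1=4 → after 1×micro: 3 ⇒ (c0=0, c1=4, c2=3)
[Gauss-Seidel] macro 7: S0 reads c2=3 → after 2×micro: 3; S1 reads c2=3 → after 1×micro: 3; S2 reads c1=3 → after 1×micro: 2 ⇒ (c0=3, c1=3, c2=2)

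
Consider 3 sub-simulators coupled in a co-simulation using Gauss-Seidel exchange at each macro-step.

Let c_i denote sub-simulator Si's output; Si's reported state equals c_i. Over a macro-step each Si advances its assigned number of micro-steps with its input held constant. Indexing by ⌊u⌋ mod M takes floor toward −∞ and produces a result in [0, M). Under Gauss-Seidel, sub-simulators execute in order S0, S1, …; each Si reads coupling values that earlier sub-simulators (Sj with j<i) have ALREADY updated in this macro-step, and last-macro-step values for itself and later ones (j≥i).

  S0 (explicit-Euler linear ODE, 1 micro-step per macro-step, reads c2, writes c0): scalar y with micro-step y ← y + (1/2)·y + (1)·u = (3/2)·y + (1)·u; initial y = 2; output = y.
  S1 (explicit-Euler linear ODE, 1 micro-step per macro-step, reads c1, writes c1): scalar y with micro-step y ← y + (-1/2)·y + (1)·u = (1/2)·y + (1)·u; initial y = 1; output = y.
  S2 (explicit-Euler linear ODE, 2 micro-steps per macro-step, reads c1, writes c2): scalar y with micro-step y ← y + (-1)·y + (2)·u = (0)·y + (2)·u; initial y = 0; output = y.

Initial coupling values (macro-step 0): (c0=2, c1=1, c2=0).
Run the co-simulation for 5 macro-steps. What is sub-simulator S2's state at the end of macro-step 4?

macro 1: S0 reads c2=0 → after 1×micro: 3; S1 reads c1=1 → after 1×micro: 3/2; S2 reads c1=3/2 → after 2×micro: 3 ⇒ (c0=3, c1=3/2, c2=3)
macro 2: S0 reads c2=3 → after 1×micro: 15/2; S1 reads c1=3/2 → after 1×micro: 9/4; S2 reads c1=9/4 → after 2×micro: 9/2 ⇒ (c0=15/2, c1=9/4, c2=9/2)
macro 3: S0 reads c2=9/2 → after 1×micro: 63/4; S1 reads c1=9/4 → after 1×micro: 27/8; S2 reads c1=27/8 → after 2×micro: 27/4 ⇒ (c0=63/4, c1=27/8, c2=27/4)
macro 4: S0 reads c2=27/4 → after 1×micro: 243/8; S1 reads c1=27/8 → after 1×micro: 81/16; S2 reads c1=81/16 → after 2×micro: 81/8 ⇒ (c0=243/8, c1=81/16, c2=81/8)
macro 5: S0 reads c2=81/8 → after 1×micro: 891/16; S1 reads c1=81/16 → after 1×micro: 243/32; S2 reads c1=243/32 → after 2×micro: 243/16 ⇒ (c0=891/16, c1=243/32, c2=243/16)

S2 state at macro-step 4 = 81/8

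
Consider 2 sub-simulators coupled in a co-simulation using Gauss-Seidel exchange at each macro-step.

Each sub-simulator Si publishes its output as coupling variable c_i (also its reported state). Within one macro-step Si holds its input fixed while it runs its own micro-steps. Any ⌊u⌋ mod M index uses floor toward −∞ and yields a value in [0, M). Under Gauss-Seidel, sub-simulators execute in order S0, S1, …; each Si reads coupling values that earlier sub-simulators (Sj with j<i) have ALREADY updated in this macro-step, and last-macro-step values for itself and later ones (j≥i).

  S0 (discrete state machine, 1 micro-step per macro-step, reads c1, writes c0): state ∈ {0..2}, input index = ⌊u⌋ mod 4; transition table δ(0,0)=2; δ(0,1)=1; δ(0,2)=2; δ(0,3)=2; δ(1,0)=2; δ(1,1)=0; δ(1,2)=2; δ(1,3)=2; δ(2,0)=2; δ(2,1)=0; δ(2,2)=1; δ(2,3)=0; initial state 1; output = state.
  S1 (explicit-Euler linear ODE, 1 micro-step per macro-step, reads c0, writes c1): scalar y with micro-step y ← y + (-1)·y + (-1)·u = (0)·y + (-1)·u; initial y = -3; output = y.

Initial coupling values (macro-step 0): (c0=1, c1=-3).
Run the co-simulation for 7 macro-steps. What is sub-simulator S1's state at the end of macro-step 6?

S1 state at macro-step 6 = -2

macro 1: S0 reads c1=-3 → after 1×micro: 0; S1 reads c0=0 → after 1×micro: 0 ⇒ (c0=0, c1=0)
macro 2: S0 reads c1=0 → after 1×micro: 2; S1 reads c0=2 → after 1×micro: -2 ⇒ (c0=2, c1=-2)
macro 3: S0 reads c1=-2 → after 1×micro: 1; S1 reads c0=1 → after 1×micro: -1 ⇒ (c0=1, c1=-1)
macro 4: S0 reads c1=-1 → after 1×micro: 2; S1 reads c0=2 → after 1×micro: -2 ⇒ (c0=2, c1=-2)
macro 5: S0 reads c1=-2 → after 1×micro: 1; S1 reads c0=1 → after 1×micro: -1 ⇒ (c0=1, c1=-1)
macro 6: S0 reads c1=-1 → after 1×micro: 2; S1 reads c0=2 → after 1×micro: -2 ⇒ (c0=2, c1=-2)
macro 7: S0 reads c1=-2 → after 1×micro: 1; S1 reads c0=1 → after 1×micro: -1 ⇒ (c0=1, c1=-1)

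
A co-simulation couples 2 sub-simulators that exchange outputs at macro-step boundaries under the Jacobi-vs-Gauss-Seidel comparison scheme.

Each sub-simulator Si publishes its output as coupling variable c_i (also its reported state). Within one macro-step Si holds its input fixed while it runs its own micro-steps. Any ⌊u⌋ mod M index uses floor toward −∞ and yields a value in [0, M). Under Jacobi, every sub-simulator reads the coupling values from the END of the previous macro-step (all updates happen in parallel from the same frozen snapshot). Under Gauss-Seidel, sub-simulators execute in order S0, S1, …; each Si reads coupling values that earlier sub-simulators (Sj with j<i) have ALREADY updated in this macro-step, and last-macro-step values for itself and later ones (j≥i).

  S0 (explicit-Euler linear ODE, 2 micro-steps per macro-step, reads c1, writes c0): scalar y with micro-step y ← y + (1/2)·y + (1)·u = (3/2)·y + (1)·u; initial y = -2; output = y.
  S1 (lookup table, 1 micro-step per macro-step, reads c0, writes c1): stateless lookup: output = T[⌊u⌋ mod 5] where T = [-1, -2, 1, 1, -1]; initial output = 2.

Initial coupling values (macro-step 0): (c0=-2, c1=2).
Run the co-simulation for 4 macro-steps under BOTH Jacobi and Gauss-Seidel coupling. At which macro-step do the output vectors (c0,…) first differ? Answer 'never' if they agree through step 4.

[Jacobi] macro 1: S0 reads c1=2 → after 2×micro: 1/2; S1 reads c0=-2 → after 1×micro: 1 ⇒ (c0=1/2, c1=1)
[Jacobi] macro 2: S0 reads c1=1 → after 2×micro: 29/8; S1 reads c0=1/2 → after 1×micro: -1 ⇒ (c0=29/8, c1=-1)
[Jacobi] macro 3: S0 reads c1=-1 → after 2×micro: 181/32; S1 reads c0=29/8 → after 1×micro: 1 ⇒ (c0=181/32, c1=1)
[Jacobi] macro 4: S0 reads c1=1 → after 2×micro: 1949/128; S1 reads c0=181/32 → after 1×micro: -1 ⇒ (c0=1949/128, c1=-1)
[Gauss-Seidel] macro 1: S0 reads c1=2 → after 2×micro: 1/2; S1 reads c0=1/2 → after 1×micro: -1 ⇒ (c0=1/2, c1=-1)
[Gauss-Seidel] macro 2: S0 reads c1=-1 → after 2×micro: -11/8; S1 reads c0=-11/8 → after 1×micro: 1 ⇒ (c0=-11/8, c1=1)
[Gauss-Seidel] macro 3: S0 reads c1=1 → after 2×micro: -19/32; S1 reads c0=-19/32 → after 1×micro: -1 ⇒ (c0=-19/32, c1=-1)
[Gauss-Seidel] macro 4: S0 reads c1=-1 → after 2×micro: -491/128; S1 reads c0=-491/128 → after 1×micro: -2 ⇒ (c0=-491/128, c1=-2)

first divergence at macro-step: 1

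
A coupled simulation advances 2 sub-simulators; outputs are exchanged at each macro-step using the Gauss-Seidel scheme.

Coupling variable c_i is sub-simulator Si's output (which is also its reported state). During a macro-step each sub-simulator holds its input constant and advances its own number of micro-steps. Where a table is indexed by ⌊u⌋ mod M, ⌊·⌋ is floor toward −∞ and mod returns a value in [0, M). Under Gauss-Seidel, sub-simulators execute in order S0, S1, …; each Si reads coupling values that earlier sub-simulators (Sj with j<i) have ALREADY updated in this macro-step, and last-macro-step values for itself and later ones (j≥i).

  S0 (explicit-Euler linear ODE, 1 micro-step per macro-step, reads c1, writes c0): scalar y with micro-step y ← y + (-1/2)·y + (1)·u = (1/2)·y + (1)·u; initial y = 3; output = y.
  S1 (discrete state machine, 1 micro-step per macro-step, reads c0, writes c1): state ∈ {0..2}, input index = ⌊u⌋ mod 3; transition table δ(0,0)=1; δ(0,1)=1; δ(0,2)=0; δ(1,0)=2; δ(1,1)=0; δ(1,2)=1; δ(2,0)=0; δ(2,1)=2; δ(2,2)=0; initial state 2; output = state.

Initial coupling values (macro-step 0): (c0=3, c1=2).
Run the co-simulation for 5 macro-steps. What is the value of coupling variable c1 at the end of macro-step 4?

macro 1: S0 reads c1=2 → after 1×micro: 7/2; S1 reads c0=7/2 → after 1×micro: 0 ⇒ (c0=7/2, c1=0)
macro 2: S0 reads c1=0 → after 1×micro: 7/4; S1 reads c0=7/4 → after 1×micro: 1 ⇒ (c0=7/4, c1=1)
macro 3: S0 reads c1=1 → after 1×micro: 15/8; S1 reads c0=15/8 → after 1×micro: 0 ⇒ (c0=15/8, c1=0)
macro 4: S0 reads c1=0 → after 1×micro: 15/16; S1 reads c0=15/16 → after 1×micro: 1 ⇒ (c0=15/16, c1=1)
macro 5: S0 reads c1=1 → after 1×micro: 47/32; S1 reads c0=47/32 → after 1×micro: 0 ⇒ (c0=47/32, c1=0)

c1 at macro-step 4 = 1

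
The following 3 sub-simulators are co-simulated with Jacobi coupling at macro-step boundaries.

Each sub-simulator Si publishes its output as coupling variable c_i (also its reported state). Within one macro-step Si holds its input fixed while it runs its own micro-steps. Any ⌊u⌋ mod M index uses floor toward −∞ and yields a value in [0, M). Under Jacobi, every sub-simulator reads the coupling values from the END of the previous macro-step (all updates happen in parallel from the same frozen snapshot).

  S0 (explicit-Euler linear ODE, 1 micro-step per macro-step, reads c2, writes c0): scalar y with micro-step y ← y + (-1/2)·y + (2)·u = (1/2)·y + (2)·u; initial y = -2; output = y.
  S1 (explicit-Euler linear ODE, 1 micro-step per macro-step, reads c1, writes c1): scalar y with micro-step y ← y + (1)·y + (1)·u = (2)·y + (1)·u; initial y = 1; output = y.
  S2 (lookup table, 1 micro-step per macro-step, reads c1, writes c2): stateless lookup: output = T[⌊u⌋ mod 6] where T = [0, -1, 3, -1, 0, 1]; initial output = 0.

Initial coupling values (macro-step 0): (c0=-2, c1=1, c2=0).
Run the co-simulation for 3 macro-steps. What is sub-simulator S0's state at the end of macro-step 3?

macro 1: S0 reads c2=0 → after 1×micro: -1; S1 reads c1=1 → after 1×micro: 3; S2 reads c1=1 → after 1×micro: -1 ⇒ (c0=-1, c1=3, c2=-1)
macro 2: S0 reads c2=-1 → after 1×micro: -5/2; S1 reads c1=3 → after 1×micro: 9; S2 reads c1=3 → after 1×micro: -1 ⇒ (c0=-5/2, c1=9, c2=-1)
macro 3: S0 reads c2=-1 → after 1×micro: -13/4; S1 reads c1=9 → after 1×micro: 27; S2 reads c1=9 → after 1×micro: -1 ⇒ (c0=-13/4, c1=27, c2=-1)

S0 state at macro-step 3 = -13/4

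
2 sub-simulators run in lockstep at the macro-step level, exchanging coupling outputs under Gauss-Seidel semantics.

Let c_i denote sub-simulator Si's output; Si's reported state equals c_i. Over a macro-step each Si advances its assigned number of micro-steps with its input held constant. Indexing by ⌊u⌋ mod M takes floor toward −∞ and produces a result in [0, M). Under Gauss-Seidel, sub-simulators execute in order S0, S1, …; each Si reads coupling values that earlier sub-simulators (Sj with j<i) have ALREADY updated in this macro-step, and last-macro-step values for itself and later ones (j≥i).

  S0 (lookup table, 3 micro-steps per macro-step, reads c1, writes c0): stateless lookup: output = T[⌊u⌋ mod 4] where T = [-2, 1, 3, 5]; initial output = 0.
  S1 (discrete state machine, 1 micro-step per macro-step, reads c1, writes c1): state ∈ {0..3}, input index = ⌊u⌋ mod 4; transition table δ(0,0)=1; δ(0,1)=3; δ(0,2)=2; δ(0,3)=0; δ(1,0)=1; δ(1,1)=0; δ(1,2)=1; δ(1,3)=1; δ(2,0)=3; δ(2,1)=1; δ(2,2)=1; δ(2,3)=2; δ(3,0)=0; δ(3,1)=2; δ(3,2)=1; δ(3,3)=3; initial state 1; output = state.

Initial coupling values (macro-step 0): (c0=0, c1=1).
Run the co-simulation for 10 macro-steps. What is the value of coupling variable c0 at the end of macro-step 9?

macro 1: S0 reads c1=1 → after 3×micro: 1; S1 reads c1=1 → after 1×micro: 0 ⇒ (c0=1, c1=0)
macro 2: S0 reads c1=0 → after 3×micro: -2; S1 reads c1=0 → after 1×micro: 1 ⇒ (c0=-2, c1=1)
macro 3: S0 reads c1=1 → after 3×micro: 1; S1 reads c1=1 → after 1×micro: 0 ⇒ (c0=1, c1=0)
macro 4: S0 reads c1=0 → after 3×micro: -2; S1 reads c1=0 → after 1×micro: 1 ⇒ (c0=-2, c1=1)
macro 5: S0 reads c1=1 → after 3×micro: 1; S1 reads c1=1 → after 1×micro: 0 ⇒ (c0=1, c1=0)
macro 6: S0 reads c1=0 → after 3×micro: -2; S1 reads c1=0 → after 1×micro: 1 ⇒ (c0=-2, c1=1)
macro 7: S0 reads c1=1 → after 3×micro: 1; S1 reads c1=1 → after 1×micro: 0 ⇒ (c0=1, c1=0)
macro 8: S0 reads c1=0 → after 3×micro: -2; S1 reads c1=0 → after 1×micro: 1 ⇒ (c0=-2, c1=1)
macro 9: S0 reads c1=1 → after 3×micro: 1; S1 reads c1=1 → after 1×micro: 0 ⇒ (c0=1, c1=0)
macro 10: S0 reads c1=0 → after 3×micro: -2; S1 reads c1=0 → after 1×micro: 1 ⇒ (c0=-2, c1=1)

c0 at macro-step 9 = 1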